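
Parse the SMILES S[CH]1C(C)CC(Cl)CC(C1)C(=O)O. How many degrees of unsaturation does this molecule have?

2

Molecular formula: C9H15ClO2S.
DoU = (2C + 2 + N − H − X) / 2, where X is the halogen count and O/S are ignored.
    = (2·9 + 2 + 0 − 15 − 1) / 2 = 4 / 2 = 2.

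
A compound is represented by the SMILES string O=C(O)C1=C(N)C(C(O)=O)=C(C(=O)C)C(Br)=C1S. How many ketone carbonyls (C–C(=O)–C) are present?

The ketone motif appears at heavy-atom position 12 in the SMILES.
Other groups present: 2 carboxylic acid, 1 primary amine, 1 thiol.
Ketone count: 1.

1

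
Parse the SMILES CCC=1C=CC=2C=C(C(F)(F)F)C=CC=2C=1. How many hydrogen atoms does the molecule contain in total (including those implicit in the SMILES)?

Walk through each heavy atom and fill implicit hydrogens from standard valence (C 4, N 3, O 2, S 2, halogen 1):
  atom 1: C, bond orders sum to 1 (valence 4) → 3 H
  atom 2: C, bond orders sum to 2 (valence 4) → 2 H
  atom 3: C, bond orders sum to 4 (valence 4) → 0 H
  atom 4: C, bond orders sum to 3 (valence 4) → 1 H
  atom 5: C, bond orders sum to 3 (valence 4) → 1 H
  atom 6: C, bond orders sum to 4 (valence 4) → 0 H
  atom 7: C, bond orders sum to 3 (valence 4) → 1 H
  atom 8: C, bond orders sum to 4 (valence 4) → 0 H
  atom 9: C, bond orders sum to 4 (valence 4) → 0 H
  atom 10: F (halogen, monovalent) → 0 H
  atom 11: F (halogen, monovalent) → 0 H
  atom 12: F (halogen, monovalent) → 0 H
  atom 13: C, bond orders sum to 3 (valence 4) → 1 H
  atom 14: C, bond orders sum to 3 (valence 4) → 1 H
  atom 15: C, bond orders sum to 4 (valence 4) → 0 H
  atom 16: C, bond orders sum to 3 (valence 4) → 1 H
Total hydrogens: 11.

11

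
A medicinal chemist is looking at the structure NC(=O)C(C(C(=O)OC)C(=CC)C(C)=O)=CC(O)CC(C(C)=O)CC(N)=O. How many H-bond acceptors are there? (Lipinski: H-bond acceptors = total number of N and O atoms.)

9

N atoms: 2; O atoms: 7.
Lipinski HBA = 2 + 7 = 9.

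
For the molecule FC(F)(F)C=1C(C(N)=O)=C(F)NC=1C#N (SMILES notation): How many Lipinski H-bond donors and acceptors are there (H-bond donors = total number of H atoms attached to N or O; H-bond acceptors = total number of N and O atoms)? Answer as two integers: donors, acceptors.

3, 4

Donors: find every N or O and count the H atoms it carries.
  atom 8 (N): bond orders sum to 1 → 2 H
  atom 9 (O): bond orders sum to 2 → 0 H
  atom 12 (N): bond orders sum to 2 → 1 H
  atom 15 (N): bond orders sum to 3 → 0 H
Lipinski HBD = 3.
Acceptors: N atoms = 3, O atoms = 1 → HBA = 4.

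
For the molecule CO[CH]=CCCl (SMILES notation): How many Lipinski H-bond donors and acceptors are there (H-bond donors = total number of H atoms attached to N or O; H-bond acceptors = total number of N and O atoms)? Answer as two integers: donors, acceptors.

Donors: find every N or O and count the H atoms it carries.
  atom 2 (O): bond orders sum to 2 → 0 H
Lipinski HBD = 0.
Acceptors: N atoms = 0, O atoms = 1 → HBA = 1.

0, 1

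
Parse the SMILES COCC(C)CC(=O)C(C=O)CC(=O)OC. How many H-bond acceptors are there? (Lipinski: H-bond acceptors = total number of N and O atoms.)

N atoms: 0; O atoms: 5.
Lipinski HBA = 0 + 5 = 5.

5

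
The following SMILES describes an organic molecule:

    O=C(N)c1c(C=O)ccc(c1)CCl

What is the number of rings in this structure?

In SMILES, each pair of matching ring-closure digits denotes one ring-closing bond; the number of such bonds equals the number of independent rings.
Ring-closure bonds here: 1.

1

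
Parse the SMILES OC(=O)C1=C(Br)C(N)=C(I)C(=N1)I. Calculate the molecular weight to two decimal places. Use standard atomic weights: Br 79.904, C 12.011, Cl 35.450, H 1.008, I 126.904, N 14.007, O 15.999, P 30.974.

First, the molecular formula is C6H3BrI2N2O2 (counting implicit H from valence).
  Br: 1 × 79.904 = 79.904
  C: 6 × 12.011 = 72.066
  H: 3 × 1.008 = 3.024
  I: 2 × 126.904 = 253.808
  N: 2 × 14.007 = 28.014
  O: 2 × 15.999 = 31.998
Sum: 1×79.904 + 6×12.011 + 3×1.008 + 2×126.904 + 2×14.007 + 2×15.999 = 468.814 → 468.81 g/mol.

468.81 g/mol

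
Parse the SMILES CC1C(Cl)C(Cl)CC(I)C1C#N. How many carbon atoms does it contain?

8

Count every carbon token in the SMILES (each C, including those in ring-closure positions and inside branches).
Carbon count: 8.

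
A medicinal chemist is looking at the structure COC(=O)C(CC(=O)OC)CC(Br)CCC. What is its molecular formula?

Walk through each heavy atom and fill implicit hydrogens from standard valence (C 4, N 3, O 2, S 2, halogen 1):
  atom 1: C, bond orders sum to 1 (valence 4) → 3 H
  atom 2: O, bond orders sum to 2 (valence 2) → 0 H
  atom 3: C, bond orders sum to 4 (valence 4) → 0 H
  atom 4: O, bond orders sum to 2 (valence 2) → 0 H
  atom 5: C, bond orders sum to 3 (valence 4) → 1 H
  atom 6: C, bond orders sum to 2 (valence 4) → 2 H
  atom 7: C, bond orders sum to 4 (valence 4) → 0 H
  atom 8: O, bond orders sum to 2 (valence 2) → 0 H
  atom 9: O, bond orders sum to 2 (valence 2) → 0 H
  atom 10: C, bond orders sum to 1 (valence 4) → 3 H
  atom 11: C, bond orders sum to 2 (valence 4) → 2 H
  atom 12: C, bond orders sum to 3 (valence 4) → 1 H
  atom 13: Br (halogen, monovalent) → 0 H
  atom 14: C, bond orders sum to 2 (valence 4) → 2 H
  atom 15: C, bond orders sum to 2 (valence 4) → 2 H
  atom 16: C, bond orders sum to 1 (valence 4) → 3 H
Totals → C:11, H:19, Br:1, O:4.

C11H19BrO4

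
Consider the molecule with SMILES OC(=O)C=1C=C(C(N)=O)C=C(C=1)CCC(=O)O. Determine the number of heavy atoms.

17

Every atom symbol written in the SMILES (organic subset) is one heavy atom; implicit H are not written.
Heavy atoms by element → C:11, N:1, O:5.
Total: 17.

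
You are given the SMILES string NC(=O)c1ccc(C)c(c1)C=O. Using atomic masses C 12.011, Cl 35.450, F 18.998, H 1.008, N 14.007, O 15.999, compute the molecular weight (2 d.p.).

163.18 g/mol

First, the molecular formula is C9H9NO2 (counting implicit H from valence).
  C: 9 × 12.011 = 108.099
  H: 9 × 1.008 = 9.072
  N: 1 × 14.007 = 14.007
  O: 2 × 15.999 = 31.998
Sum: 9×12.011 + 9×1.008 + 1×14.007 + 2×15.999 = 163.176 → 163.18 g/mol.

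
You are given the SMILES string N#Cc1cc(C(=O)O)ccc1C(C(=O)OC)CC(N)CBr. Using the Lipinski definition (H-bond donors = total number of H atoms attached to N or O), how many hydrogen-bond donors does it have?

Donors: find every N or O and count the H atoms it carries.
  atom 1 (N): bond orders sum to 3 → 0 H
  atom 7 (O): bond orders sum to 2 → 0 H
  atom 8 (O): bond orders sum to 1 → 1 H
  atom 14 (O): bond orders sum to 2 → 0 H
  atom 15 (O): bond orders sum to 2 → 0 H
  atom 19 (N): bond orders sum to 1 → 2 H
Lipinski HBD = 3.

3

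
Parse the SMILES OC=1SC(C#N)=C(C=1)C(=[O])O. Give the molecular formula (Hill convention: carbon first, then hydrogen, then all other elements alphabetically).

Walk through each heavy atom and fill implicit hydrogens from standard valence (C 4, N 3, O 2, S 2, halogen 1):
  atom 1: O, bond orders sum to 1 (valence 2) → 1 H
  atom 2: C, bond orders sum to 4 (valence 4) → 0 H
  atom 3: S, bond orders sum to 2 (valence 2) → 0 H
  atom 4: C, bond orders sum to 4 (valence 4) → 0 H
  atom 5: C, bond orders sum to 4 (valence 4) → 0 H
  atom 6: N, bond orders sum to 3 (valence 3) → 0 H
  atom 7: C, bond orders sum to 4 (valence 4) → 0 H
  atom 8: C, bond orders sum to 3 (valence 4) → 1 H
  atom 9: C, bond orders sum to 4 (valence 4) → 0 H
  atom 10: O with explicit H count 0
  atom 11: O, bond orders sum to 1 (valence 2) → 1 H
Totals → C:6, H:3, N:1, O:3, S:1.
In Hill order: C6H3NO3S.

C6H3NO3S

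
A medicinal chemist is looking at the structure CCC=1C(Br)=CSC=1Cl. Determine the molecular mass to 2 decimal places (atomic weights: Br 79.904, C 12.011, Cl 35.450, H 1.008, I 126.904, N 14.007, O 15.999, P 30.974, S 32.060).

First, the molecular formula is C6H6BrClS (counting implicit H from valence).
  Br: 1 × 79.904 = 79.904
  C: 6 × 12.011 = 72.066
  Cl: 1 × 35.450 = 35.450
  H: 6 × 1.008 = 6.048
  S: 1 × 32.060 = 32.060
Sum: 1×79.904 + 6×12.011 + 1×35.450 + 6×1.008 + 1×32.060 = 225.528 → 225.53 g/mol.

225.53 g/mol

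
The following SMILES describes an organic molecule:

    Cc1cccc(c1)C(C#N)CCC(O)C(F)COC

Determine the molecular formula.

Walk through each heavy atom and fill implicit hydrogens from standard valence (C 4, N 3, O 2, S 2, halogen 1); for lowercase aromatic atoms, an aromatic c carries 1 H when it has two neighbours and 0 H with three, and aromatic n carries 0 H:
  atom 1: C, bond orders sum to 1 (valence 4) → 3 H
  atom 2: aromatic c, 3 neighbours → 0 H
  atom 3: aromatic c, 2 neighbours → 1 H
  atom 4: aromatic c, 2 neighbours → 1 H
  atom 5: aromatic c, 2 neighbours → 1 H
  atom 6: aromatic c, 3 neighbours → 0 H
  atom 7: aromatic c, 2 neighbours → 1 H
  atom 8: C, bond orders sum to 3 (valence 4) → 1 H
  atom 9: C, bond orders sum to 4 (valence 4) → 0 H
  atom 10: N, bond orders sum to 3 (valence 3) → 0 H
  atom 11: C, bond orders sum to 2 (valence 4) → 2 H
  atom 12: C, bond orders sum to 2 (valence 4) → 2 H
  atom 13: C, bond orders sum to 3 (valence 4) → 1 H
  atom 14: O, bond orders sum to 1 (valence 2) → 1 H
  atom 15: C, bond orders sum to 3 (valence 4) → 1 H
  atom 16: F (halogen, monovalent) → 0 H
  atom 17: C, bond orders sum to 2 (valence 4) → 2 H
  atom 18: O, bond orders sum to 2 (valence 2) → 0 H
  atom 19: C, bond orders sum to 1 (valence 4) → 3 H
Totals → C:15, H:20, F:1, N:1, O:2.
In Hill order: C15H20FNO2.

C15H20FNO2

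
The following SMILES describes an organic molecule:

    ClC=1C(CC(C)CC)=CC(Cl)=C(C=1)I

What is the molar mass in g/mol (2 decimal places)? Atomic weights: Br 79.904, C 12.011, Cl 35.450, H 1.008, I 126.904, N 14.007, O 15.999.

First, the molecular formula is C11H13Cl2I (counting implicit H from valence).
  C: 11 × 12.011 = 132.121
  Cl: 2 × 35.450 = 70.900
  H: 13 × 1.008 = 13.104
  I: 1 × 126.904 = 126.904
Sum: 11×12.011 + 2×35.450 + 13×1.008 + 1×126.904 = 343.029 → 343.03 g/mol.

343.03 g/mol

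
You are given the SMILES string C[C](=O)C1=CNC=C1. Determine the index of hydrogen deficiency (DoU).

4

Degree of unsaturation = (number of rings) + (number of π bonds).
Ring closures in the SMILES: 1.
π bonds: 3 double bonds (each 1 DoU) → 3 DoU from unsaturation.
Total DoU = 1 + 3 = 4.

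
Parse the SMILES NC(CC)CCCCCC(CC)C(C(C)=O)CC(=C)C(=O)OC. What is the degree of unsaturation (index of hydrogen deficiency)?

3

Molecular formula: C19H35NO3.
DoU = (2C + 2 + N − H − X) / 2, where X is the halogen count and O/S are ignored.
    = (2·19 + 2 + 1 − 35 − 0) / 2 = 6 / 2 = 3.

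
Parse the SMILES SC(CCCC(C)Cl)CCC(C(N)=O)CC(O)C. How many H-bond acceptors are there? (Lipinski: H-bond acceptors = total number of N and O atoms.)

3

N atoms: 1; O atoms: 2.
Lipinski HBA = 1 + 2 = 3.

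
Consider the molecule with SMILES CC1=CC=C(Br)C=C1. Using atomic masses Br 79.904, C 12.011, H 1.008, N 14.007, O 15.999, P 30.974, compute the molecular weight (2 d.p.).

First, the molecular formula is C7H7Br (counting implicit H from valence).
  Br: 1 × 79.904 = 79.904
  C: 7 × 12.011 = 84.077
  H: 7 × 1.008 = 7.056
Sum: 1×79.904 + 7×12.011 + 7×1.008 = 171.037 → 171.04 g/mol.

171.04 g/mol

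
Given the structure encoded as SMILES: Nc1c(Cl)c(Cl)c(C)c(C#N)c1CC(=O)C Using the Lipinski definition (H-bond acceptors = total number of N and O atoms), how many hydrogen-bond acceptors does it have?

3

N atoms: 2; O atoms: 1.
Lipinski HBA = 2 + 1 = 3.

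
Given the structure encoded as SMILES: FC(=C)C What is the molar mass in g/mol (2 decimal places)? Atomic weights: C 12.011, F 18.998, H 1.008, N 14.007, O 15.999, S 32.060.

60.07 g/mol

First, the molecular formula is C3H5F (counting implicit H from valence).
  C: 3 × 12.011 = 36.033
  F: 1 × 18.998 = 18.998
  H: 5 × 1.008 = 5.040
Sum: 3×12.011 + 1×18.998 + 5×1.008 = 60.071 → 60.07 g/mol.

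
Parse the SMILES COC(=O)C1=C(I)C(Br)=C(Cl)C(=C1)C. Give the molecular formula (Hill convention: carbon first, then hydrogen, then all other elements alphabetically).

Walk through each heavy atom and fill implicit hydrogens from standard valence (C 4, N 3, O 2, S 2, halogen 1):
  atom 1: C, bond orders sum to 1 (valence 4) → 3 H
  atom 2: O, bond orders sum to 2 (valence 2) → 0 H
  atom 3: C, bond orders sum to 4 (valence 4) → 0 H
  atom 4: O, bond orders sum to 2 (valence 2) → 0 H
  atom 5: C, bond orders sum to 4 (valence 4) → 0 H
  atom 6: C, bond orders sum to 4 (valence 4) → 0 H
  atom 7: I (halogen, monovalent) → 0 H
  atom 8: C, bond orders sum to 4 (valence 4) → 0 H
  atom 9: Br (halogen, monovalent) → 0 H
  atom 10: C, bond orders sum to 4 (valence 4) → 0 H
  atom 11: Cl (halogen, monovalent) → 0 H
  atom 12: C, bond orders sum to 4 (valence 4) → 0 H
  atom 13: C, bond orders sum to 3 (valence 4) → 1 H
  atom 14: C, bond orders sum to 1 (valence 4) → 3 H
Totals → C:9, H:7, Br:1, Cl:1, I:1, O:2.
In Hill order: C9H7BrClIO2.

C9H7BrClIO2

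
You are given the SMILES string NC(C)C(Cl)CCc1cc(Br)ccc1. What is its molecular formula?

C11H15BrClN

Walk through each heavy atom and fill implicit hydrogens from standard valence (C 4, N 3, O 2, S 2, halogen 1); for lowercase aromatic atoms, an aromatic c carries 1 H when it has two neighbours and 0 H with three, and aromatic n carries 0 H:
  atom 1: N, bond orders sum to 1 (valence 3) → 2 H
  atom 2: C, bond orders sum to 3 (valence 4) → 1 H
  atom 3: C, bond orders sum to 1 (valence 4) → 3 H
  atom 4: C, bond orders sum to 3 (valence 4) → 1 H
  atom 5: Cl (halogen, monovalent) → 0 H
  atom 6: C, bond orders sum to 2 (valence 4) → 2 H
  atom 7: C, bond orders sum to 2 (valence 4) → 2 H
  atom 8: aromatic c, 3 neighbours → 0 H
  atom 9: aromatic c, 2 neighbours → 1 H
  atom 10: aromatic c, 3 neighbours → 0 H
  atom 11: Br (halogen, monovalent) → 0 H
  atom 12: aromatic c, 2 neighbours → 1 H
  atom 13: aromatic c, 2 neighbours → 1 H
  atom 14: aromatic c, 2 neighbours → 1 H
Totals → C:11, H:15, Br:1, Cl:1, N:1.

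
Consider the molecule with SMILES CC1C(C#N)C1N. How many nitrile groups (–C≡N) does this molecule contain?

1

The nitrile motif appears at heavy-atom position 4 in the SMILES.
Other groups present: 1 primary amine.
Nitrile count: 1.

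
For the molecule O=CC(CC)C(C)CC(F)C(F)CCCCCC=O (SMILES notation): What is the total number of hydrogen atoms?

26

Walk through each heavy atom and fill implicit hydrogens from standard valence (C 4, N 3, O 2, S 2, halogen 1):
  atom 1: O, bond orders sum to 2 (valence 2) → 0 H
  atom 2: C, bond orders sum to 3 (valence 4) → 1 H
  atom 3: C, bond orders sum to 3 (valence 4) → 1 H
  atom 4: C, bond orders sum to 2 (valence 4) → 2 H
  atom 5: C, bond orders sum to 1 (valence 4) → 3 H
  atom 6: C, bond orders sum to 3 (valence 4) → 1 H
  atom 7: C, bond orders sum to 1 (valence 4) → 3 H
  atom 8: C, bond orders sum to 2 (valence 4) → 2 H
  atom 9: C, bond orders sum to 3 (valence 4) → 1 H
  atom 10: F (halogen, monovalent) → 0 H
  atom 11: C, bond orders sum to 3 (valence 4) → 1 H
  atom 12: F (halogen, monovalent) → 0 H
  atom 13: C, bond orders sum to 2 (valence 4) → 2 H
  atom 14: C, bond orders sum to 2 (valence 4) → 2 H
  atom 15: C, bond orders sum to 2 (valence 4) → 2 H
  atom 16: C, bond orders sum to 2 (valence 4) → 2 H
  atom 17: C, bond orders sum to 2 (valence 4) → 2 H
  atom 18: C, bond orders sum to 3 (valence 4) → 1 H
  atom 19: O, bond orders sum to 2 (valence 2) → 0 H
Total hydrogens: 26.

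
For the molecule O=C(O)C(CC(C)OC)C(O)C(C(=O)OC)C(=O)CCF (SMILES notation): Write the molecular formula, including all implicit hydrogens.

Walk through each heavy atom and fill implicit hydrogens from standard valence (C 4, N 3, O 2, S 2, halogen 1):
  atom 1: O, bond orders sum to 2 (valence 2) → 0 H
  atom 2: C, bond orders sum to 4 (valence 4) → 0 H
  atom 3: O, bond orders sum to 1 (valence 2) → 1 H
  atom 4: C, bond orders sum to 3 (valence 4) → 1 H
  atom 5: C, bond orders sum to 2 (valence 4) → 2 H
  atom 6: C, bond orders sum to 3 (valence 4) → 1 H
  atom 7: C, bond orders sum to 1 (valence 4) → 3 H
  atom 8: O, bond orders sum to 2 (valence 2) → 0 H
  atom 9: C, bond orders sum to 1 (valence 4) → 3 H
  atom 10: C, bond orders sum to 3 (valence 4) → 1 H
  atom 11: O, bond orders sum to 1 (valence 2) → 1 H
  atom 12: C, bond orders sum to 3 (valence 4) → 1 H
  atom 13: C, bond orders sum to 4 (valence 4) → 0 H
  atom 14: O, bond orders sum to 2 (valence 2) → 0 H
  atom 15: O, bond orders sum to 2 (valence 2) → 0 H
  atom 16: C, bond orders sum to 1 (valence 4) → 3 H
  atom 17: C, bond orders sum to 4 (valence 4) → 0 H
  atom 18: O, bond orders sum to 2 (valence 2) → 0 H
  atom 19: C, bond orders sum to 2 (valence 4) → 2 H
  atom 20: C, bond orders sum to 2 (valence 4) → 2 H
  atom 21: F (halogen, monovalent) → 0 H
Totals → C:13, H:21, F:1, O:7.

C13H21FO7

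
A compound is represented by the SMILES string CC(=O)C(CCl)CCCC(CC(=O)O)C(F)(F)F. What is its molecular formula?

Walk through each heavy atom and fill implicit hydrogens from standard valence (C 4, N 3, O 2, S 2, halogen 1):
  atom 1: C, bond orders sum to 1 (valence 4) → 3 H
  atom 2: C, bond orders sum to 4 (valence 4) → 0 H
  atom 3: O, bond orders sum to 2 (valence 2) → 0 H
  atom 4: C, bond orders sum to 3 (valence 4) → 1 H
  atom 5: C, bond orders sum to 2 (valence 4) → 2 H
  atom 6: Cl (halogen, monovalent) → 0 H
  atom 7: C, bond orders sum to 2 (valence 4) → 2 H
  atom 8: C, bond orders sum to 2 (valence 4) → 2 H
  atom 9: C, bond orders sum to 2 (valence 4) → 2 H
  atom 10: C, bond orders sum to 3 (valence 4) → 1 H
  atom 11: C, bond orders sum to 2 (valence 4) → 2 H
  atom 12: C, bond orders sum to 4 (valence 4) → 0 H
  atom 13: O, bond orders sum to 2 (valence 2) → 0 H
  atom 14: O, bond orders sum to 1 (valence 2) → 1 H
  atom 15: C, bond orders sum to 4 (valence 4) → 0 H
  atom 16: F (halogen, monovalent) → 0 H
  atom 17: F (halogen, monovalent) → 0 H
  atom 18: F (halogen, monovalent) → 0 H
Totals → C:11, H:16, Cl:1, F:3, O:3.

C11H16ClF3O3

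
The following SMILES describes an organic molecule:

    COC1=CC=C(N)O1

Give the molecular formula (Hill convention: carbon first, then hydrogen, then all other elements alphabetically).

C5H7NO2

Walk through each heavy atom and fill implicit hydrogens from standard valence (C 4, N 3, O 2, S 2, halogen 1):
  atom 1: C, bond orders sum to 1 (valence 4) → 3 H
  atom 2: O, bond orders sum to 2 (valence 2) → 0 H
  atom 3: C, bond orders sum to 4 (valence 4) → 0 H
  atom 4: C, bond orders sum to 3 (valence 4) → 1 H
  atom 5: C, bond orders sum to 3 (valence 4) → 1 H
  atom 6: C, bond orders sum to 4 (valence 4) → 0 H
  atom 7: N, bond orders sum to 1 (valence 3) → 2 H
  atom 8: O, bond orders sum to 2 (valence 2) → 0 H
Totals → C:5, H:7, N:1, O:2.
In Hill order: C5H7NO2.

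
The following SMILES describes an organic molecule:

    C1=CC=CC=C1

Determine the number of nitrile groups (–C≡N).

0

Scan the SMILES for the nitrile motif — none present.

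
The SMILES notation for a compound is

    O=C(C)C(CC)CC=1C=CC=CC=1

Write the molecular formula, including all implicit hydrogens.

Walk through each heavy atom and fill implicit hydrogens from standard valence (C 4, N 3, O 2, S 2, halogen 1):
  atom 1: O, bond orders sum to 2 (valence 2) → 0 H
  atom 2: C, bond orders sum to 4 (valence 4) → 0 H
  atom 3: C, bond orders sum to 1 (valence 4) → 3 H
  atom 4: C, bond orders sum to 3 (valence 4) → 1 H
  atom 5: C, bond orders sum to 2 (valence 4) → 2 H
  atom 6: C, bond orders sum to 1 (valence 4) → 3 H
  atom 7: C, bond orders sum to 2 (valence 4) → 2 H
  atom 8: C, bond orders sum to 4 (valence 4) → 0 H
  atom 9: C, bond orders sum to 3 (valence 4) → 1 H
  atom 10: C, bond orders sum to 3 (valence 4) → 1 H
  atom 11: C, bond orders sum to 3 (valence 4) → 1 H
  atom 12: C, bond orders sum to 3 (valence 4) → 1 H
  atom 13: C, bond orders sum to 3 (valence 4) → 1 H
Totals → C:12, H:16, O:1.
In Hill order: C12H16O.

C12H16O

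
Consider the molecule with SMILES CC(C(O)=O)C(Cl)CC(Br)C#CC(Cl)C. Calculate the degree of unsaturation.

3

Degree of unsaturation = (number of rings) + (number of π bonds).
Ring closures in the SMILES: 0.
π bonds: 1 double bond (each 1 DoU), 1 triple bond (each 2 DoU) → 3 DoU from unsaturation.
Total DoU = 0 + 3 = 3.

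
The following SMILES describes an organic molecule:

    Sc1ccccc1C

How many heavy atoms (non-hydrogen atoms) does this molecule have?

8

Every atom symbol written in the SMILES (organic subset) is one heavy atom; implicit H are not written.
Heavy atoms by element → C:7, S:1.
Total: 8.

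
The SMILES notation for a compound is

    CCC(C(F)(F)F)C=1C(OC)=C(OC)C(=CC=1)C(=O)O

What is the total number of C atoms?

Count every carbon token in the SMILES (each C, including those in ring-closure positions and inside branches).
Carbon count: 13.

13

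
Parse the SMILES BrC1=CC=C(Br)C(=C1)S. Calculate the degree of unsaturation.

4

Degree of unsaturation = (number of rings) + (number of π bonds).
Ring closures in the SMILES: 1.
π bonds: 3 double bonds (each 1 DoU) → 3 DoU from unsaturation.
Total DoU = 1 + 3 = 4.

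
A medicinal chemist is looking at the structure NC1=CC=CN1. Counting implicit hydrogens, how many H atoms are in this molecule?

Walk through each heavy atom and fill implicit hydrogens from standard valence (C 4, N 3, O 2, S 2, halogen 1):
  atom 1: N, bond orders sum to 1 (valence 3) → 2 H
  atom 2: C, bond orders sum to 4 (valence 4) → 0 H
  atom 3: C, bond orders sum to 3 (valence 4) → 1 H
  atom 4: C, bond orders sum to 3 (valence 4) → 1 H
  atom 5: C, bond orders sum to 3 (valence 4) → 1 H
  atom 6: N, bond orders sum to 2 (valence 3) → 1 H
Total hydrogens: 6.

6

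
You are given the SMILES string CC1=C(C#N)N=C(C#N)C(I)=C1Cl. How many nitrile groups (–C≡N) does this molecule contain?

2

The nitrile motif appears at heavy-atom positions 4, 8 in the SMILES.
Nitrile count: 2.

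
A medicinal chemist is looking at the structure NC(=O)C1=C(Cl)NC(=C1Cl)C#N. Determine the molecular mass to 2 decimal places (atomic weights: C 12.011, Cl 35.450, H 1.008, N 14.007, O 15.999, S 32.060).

First, the molecular formula is C6H3Cl2N3O (counting implicit H from valence).
  C: 6 × 12.011 = 72.066
  Cl: 2 × 35.450 = 70.900
  H: 3 × 1.008 = 3.024
  N: 3 × 14.007 = 42.021
  O: 1 × 15.999 = 15.999
Sum: 6×12.011 + 2×35.450 + 3×1.008 + 3×14.007 + 1×15.999 = 204.010 → 204.01 g/mol.

204.01 g/mol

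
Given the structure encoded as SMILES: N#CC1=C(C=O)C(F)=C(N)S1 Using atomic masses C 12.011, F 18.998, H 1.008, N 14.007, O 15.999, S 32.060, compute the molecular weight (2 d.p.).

170.16 g/mol

First, the molecular formula is C6H3FN2OS (counting implicit H from valence).
  C: 6 × 12.011 = 72.066
  F: 1 × 18.998 = 18.998
  H: 3 × 1.008 = 3.024
  N: 2 × 14.007 = 28.014
  O: 1 × 15.999 = 15.999
  S: 1 × 32.060 = 32.060
Sum: 6×12.011 + 1×18.998 + 3×1.008 + 2×14.007 + 1×15.999 + 1×32.060 = 170.161 → 170.16 g/mol.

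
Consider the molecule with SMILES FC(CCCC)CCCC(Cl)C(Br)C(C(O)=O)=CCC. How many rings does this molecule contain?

0

In SMILES, each pair of matching ring-closure digits denotes one ring-closing bond; the number of such bonds equals the number of independent rings.
Ring-closure bonds here: 0.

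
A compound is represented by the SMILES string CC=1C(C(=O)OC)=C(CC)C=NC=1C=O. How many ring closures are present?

In SMILES, each pair of matching ring-closure digits denotes one ring-closing bond; the number of such bonds equals the number of independent rings.
Ring-closure bonds here: 1.

1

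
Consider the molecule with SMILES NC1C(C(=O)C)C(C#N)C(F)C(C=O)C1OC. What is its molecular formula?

C11H15FN2O3

Walk through each heavy atom and fill implicit hydrogens from standard valence (C 4, N 3, O 2, S 2, halogen 1):
  atom 1: N, bond orders sum to 1 (valence 3) → 2 H
  atom 2: C, bond orders sum to 3 (valence 4) → 1 H
  atom 3: C, bond orders sum to 3 (valence 4) → 1 H
  atom 4: C, bond orders sum to 4 (valence 4) → 0 H
  atom 5: O, bond orders sum to 2 (valence 2) → 0 H
  atom 6: C, bond orders sum to 1 (valence 4) → 3 H
  atom 7: C, bond orders sum to 3 (valence 4) → 1 H
  atom 8: C, bond orders sum to 4 (valence 4) → 0 H
  atom 9: N, bond orders sum to 3 (valence 3) → 0 H
  atom 10: C, bond orders sum to 3 (valence 4) → 1 H
  atom 11: F (halogen, monovalent) → 0 H
  atom 12: C, bond orders sum to 3 (valence 4) → 1 H
  atom 13: C, bond orders sum to 3 (valence 4) → 1 H
  atom 14: O, bond orders sum to 2 (valence 2) → 0 H
  atom 15: C, bond orders sum to 3 (valence 4) → 1 H
  atom 16: O, bond orders sum to 2 (valence 2) → 0 H
  atom 17: C, bond orders sum to 1 (valence 4) → 3 H
Totals → C:11, H:15, F:1, N:2, O:3.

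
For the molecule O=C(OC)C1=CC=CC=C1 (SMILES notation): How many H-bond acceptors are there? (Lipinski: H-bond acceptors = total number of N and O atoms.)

2

N atoms: 0; O atoms: 2.
Lipinski HBA = 0 + 2 = 2.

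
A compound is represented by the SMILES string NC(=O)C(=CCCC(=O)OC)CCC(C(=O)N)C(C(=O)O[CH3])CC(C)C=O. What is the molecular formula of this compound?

C18H28N2O7

Walk through each heavy atom and fill implicit hydrogens from standard valence (C 4, N 3, O 2, S 2, halogen 1):
  atom 1: N, bond orders sum to 1 (valence 3) → 2 H
  atom 2: C, bond orders sum to 4 (valence 4) → 0 H
  atom 3: O, bond orders sum to 2 (valence 2) → 0 H
  atom 4: C, bond orders sum to 4 (valence 4) → 0 H
  atom 5: C, bond orders sum to 3 (valence 4) → 1 H
  atom 6: C, bond orders sum to 2 (valence 4) → 2 H
  atom 7: C, bond orders sum to 2 (valence 4) → 2 H
  atom 8: C, bond orders sum to 4 (valence 4) → 0 H
  atom 9: O, bond orders sum to 2 (valence 2) → 0 H
  atom 10: O, bond orders sum to 2 (valence 2) → 0 H
  atom 11: C, bond orders sum to 1 (valence 4) → 3 H
  atom 12: C, bond orders sum to 2 (valence 4) → 2 H
  atom 13: C, bond orders sum to 2 (valence 4) → 2 H
  atom 14: C, bond orders sum to 3 (valence 4) → 1 H
  atom 15: C, bond orders sum to 4 (valence 4) → 0 H
  atom 16: O, bond orders sum to 2 (valence 2) → 0 H
  atom 17: N, bond orders sum to 1 (valence 3) → 2 H
  atom 18: C, bond orders sum to 3 (valence 4) → 1 H
  atom 19: C, bond orders sum to 4 (valence 4) → 0 H
  atom 20: O, bond orders sum to 2 (valence 2) → 0 H
  atom 21: O, bond orders sum to 2 (valence 2) → 0 H
  atom 22: C with explicit H count 3
  atom 23: C, bond orders sum to 2 (valence 4) → 2 H
  atom 24: C, bond orders sum to 3 (valence 4) → 1 H
  atom 25: C, bond orders sum to 1 (valence 4) → 3 H
  atom 26: C, bond orders sum to 3 (valence 4) → 1 H
  atom 27: O, bond orders sum to 2 (valence 2) → 0 H
Totals → C:18, H:28, N:2, O:7.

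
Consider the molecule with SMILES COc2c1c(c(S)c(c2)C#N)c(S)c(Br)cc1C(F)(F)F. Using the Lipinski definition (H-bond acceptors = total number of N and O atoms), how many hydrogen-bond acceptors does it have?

2

N atoms: 1; O atoms: 1.
Lipinski HBA = 1 + 1 = 2.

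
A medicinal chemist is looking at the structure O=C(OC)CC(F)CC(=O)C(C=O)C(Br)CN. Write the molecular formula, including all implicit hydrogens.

C10H15BrFNO4

Walk through each heavy atom and fill implicit hydrogens from standard valence (C 4, N 3, O 2, S 2, halogen 1):
  atom 1: O, bond orders sum to 2 (valence 2) → 0 H
  atom 2: C, bond orders sum to 4 (valence 4) → 0 H
  atom 3: O, bond orders sum to 2 (valence 2) → 0 H
  atom 4: C, bond orders sum to 1 (valence 4) → 3 H
  atom 5: C, bond orders sum to 2 (valence 4) → 2 H
  atom 6: C, bond orders sum to 3 (valence 4) → 1 H
  atom 7: F (halogen, monovalent) → 0 H
  atom 8: C, bond orders sum to 2 (valence 4) → 2 H
  atom 9: C, bond orders sum to 4 (valence 4) → 0 H
  atom 10: O, bond orders sum to 2 (valence 2) → 0 H
  atom 11: C, bond orders sum to 3 (valence 4) → 1 H
  atom 12: C, bond orders sum to 3 (valence 4) → 1 H
  atom 13: O, bond orders sum to 2 (valence 2) → 0 H
  atom 14: C, bond orders sum to 3 (valence 4) → 1 H
  atom 15: Br (halogen, monovalent) → 0 H
  atom 16: C, bond orders sum to 2 (valence 4) → 2 H
  atom 17: N, bond orders sum to 1 (valence 3) → 2 H
Totals → C:10, H:15, Br:1, F:1, N:1, O:4.
In Hill order: C10H15BrFNO4.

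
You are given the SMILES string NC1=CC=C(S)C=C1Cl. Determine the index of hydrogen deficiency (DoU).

Degree of unsaturation = (number of rings) + (number of π bonds).
Ring closures in the SMILES: 1.
π bonds: 3 double bonds (each 1 DoU) → 3 DoU from unsaturation.
Total DoU = 1 + 3 = 4.

4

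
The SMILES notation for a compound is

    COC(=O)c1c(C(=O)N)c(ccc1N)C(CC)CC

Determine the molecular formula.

Walk through each heavy atom and fill implicit hydrogens from standard valence (C 4, N 3, O 2, S 2, halogen 1); for lowercase aromatic atoms, an aromatic c carries 1 H when it has two neighbours and 0 H with three, and aromatic n carries 0 H:
  atom 1: C, bond orders sum to 1 (valence 4) → 3 H
  atom 2: O, bond orders sum to 2 (valence 2) → 0 H
  atom 3: C, bond orders sum to 4 (valence 4) → 0 H
  atom 4: O, bond orders sum to 2 (valence 2) → 0 H
  atom 5: aromatic c, 3 neighbours → 0 H
  atom 6: aromatic c, 3 neighbours → 0 H
  atom 7: C, bond orders sum to 4 (valence 4) → 0 H
  atom 8: O, bond orders sum to 2 (valence 2) → 0 H
  atom 9: N, bond orders sum to 1 (valence 3) → 2 H
  atom 10: aromatic c, 3 neighbours → 0 H
  atom 11: aromatic c, 2 neighbours → 1 H
  atom 12: aromatic c, 2 neighbours → 1 H
  atom 13: aromatic c, 3 neighbours → 0 H
  atom 14: N, bond orders sum to 1 (valence 3) → 2 H
  atom 15: C, bond orders sum to 3 (valence 4) → 1 H
  atom 16: C, bond orders sum to 2 (valence 4) → 2 H
  atom 17: C, bond orders sum to 1 (valence 4) → 3 H
  atom 18: C, bond orders sum to 2 (valence 4) → 2 H
  atom 19: C, bond orders sum to 1 (valence 4) → 3 H
Totals → C:14, H:20, N:2, O:3.
In Hill order: C14H20N2O3.

C14H20N2O3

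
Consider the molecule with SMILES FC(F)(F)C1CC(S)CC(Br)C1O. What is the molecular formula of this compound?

C7H10BrF3OS

Walk through each heavy atom and fill implicit hydrogens from standard valence (C 4, N 3, O 2, S 2, halogen 1):
  atom 1: F (halogen, monovalent) → 0 H
  atom 2: C, bond orders sum to 4 (valence 4) → 0 H
  atom 3: F (halogen, monovalent) → 0 H
  atom 4: F (halogen, monovalent) → 0 H
  atom 5: C, bond orders sum to 3 (valence 4) → 1 H
  atom 6: C, bond orders sum to 2 (valence 4) → 2 H
  atom 7: C, bond orders sum to 3 (valence 4) → 1 H
  atom 8: S, bond orders sum to 1 (valence 2) → 1 H
  atom 9: C, bond orders sum to 2 (valence 4) → 2 H
  atom 10: C, bond orders sum to 3 (valence 4) → 1 H
  atom 11: Br (halogen, monovalent) → 0 H
  atom 12: C, bond orders sum to 3 (valence 4) → 1 H
  atom 13: O, bond orders sum to 1 (valence 2) → 1 H
Totals → C:7, H:10, Br:1, F:3, O:1, S:1.
In Hill order: C7H10BrF3OS.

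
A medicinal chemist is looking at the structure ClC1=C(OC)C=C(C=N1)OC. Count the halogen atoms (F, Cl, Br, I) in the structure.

Halogen atoms appear at heavy-atom position 1 (1×Cl).
Other groups present: 2 ether.
Halogen count: 1.

1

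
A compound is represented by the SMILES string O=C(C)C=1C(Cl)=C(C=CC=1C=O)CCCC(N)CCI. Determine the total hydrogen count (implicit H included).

19

Walk through each heavy atom and fill implicit hydrogens from standard valence (C 4, N 3, O 2, S 2, halogen 1):
  atom 1: O, bond orders sum to 2 (valence 2) → 0 H
  atom 2: C, bond orders sum to 4 (valence 4) → 0 H
  atom 3: C, bond orders sum to 1 (valence 4) → 3 H
  atom 4: C, bond orders sum to 4 (valence 4) → 0 H
  atom 5: C, bond orders sum to 4 (valence 4) → 0 H
  atom 6: Cl (halogen, monovalent) → 0 H
  atom 7: C, bond orders sum to 4 (valence 4) → 0 H
  atom 8: C, bond orders sum to 3 (valence 4) → 1 H
  atom 9: C, bond orders sum to 3 (valence 4) → 1 H
  atom 10: C, bond orders sum to 4 (valence 4) → 0 H
  atom 11: C, bond orders sum to 3 (valence 4) → 1 H
  atom 12: O, bond orders sum to 2 (valence 2) → 0 H
  atom 13: C, bond orders sum to 2 (valence 4) → 2 H
  atom 14: C, bond orders sum to 2 (valence 4) → 2 H
  atom 15: C, bond orders sum to 2 (valence 4) → 2 H
  atom 16: C, bond orders sum to 3 (valence 4) → 1 H
  atom 17: N, bond orders sum to 1 (valence 3) → 2 H
  atom 18: C, bond orders sum to 2 (valence 4) → 2 H
  atom 19: C, bond orders sum to 2 (valence 4) → 2 H
  atom 20: I (halogen, monovalent) → 0 H
Total hydrogens: 19.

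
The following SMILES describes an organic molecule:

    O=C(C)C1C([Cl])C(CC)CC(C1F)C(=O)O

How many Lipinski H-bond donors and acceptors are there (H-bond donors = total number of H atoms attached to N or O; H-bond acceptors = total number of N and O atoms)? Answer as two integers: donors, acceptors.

Donors: find every N or O and count the H atoms it carries.
  atom 1 (O): bond orders sum to 2 → 0 H
  atom 15 (O): bond orders sum to 2 → 0 H
  atom 16 (O): bond orders sum to 1 → 1 H
Lipinski HBD = 1.
Acceptors: N atoms = 0, O atoms = 3 → HBA = 3.

1, 3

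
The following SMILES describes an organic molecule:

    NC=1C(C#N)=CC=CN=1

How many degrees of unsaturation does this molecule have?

6

Molecular formula: C6H5N3.
DoU = (2C + 2 + N − H − X) / 2, where X is the halogen count and O/S are ignored.
    = (2·6 + 2 + 3 − 5 − 0) / 2 = 12 / 2 = 6.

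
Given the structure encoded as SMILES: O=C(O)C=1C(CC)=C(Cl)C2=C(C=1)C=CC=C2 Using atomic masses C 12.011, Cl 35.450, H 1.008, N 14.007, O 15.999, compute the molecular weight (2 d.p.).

234.68 g/mol

First, the molecular formula is C13H11ClO2 (counting implicit H from valence).
  C: 13 × 12.011 = 156.143
  Cl: 1 × 35.450 = 35.450
  H: 11 × 1.008 = 11.088
  O: 2 × 15.999 = 31.998
Sum: 13×12.011 + 1×35.450 + 11×1.008 + 2×15.999 = 234.679 → 234.68 g/mol.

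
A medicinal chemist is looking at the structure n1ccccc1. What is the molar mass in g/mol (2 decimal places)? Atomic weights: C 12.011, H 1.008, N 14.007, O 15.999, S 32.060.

First, the molecular formula is C5H5N (counting implicit H from valence).
  C: 5 × 12.011 = 60.055
  H: 5 × 1.008 = 5.040
  N: 1 × 14.007 = 14.007
Sum: 5×12.011 + 5×1.008 + 1×14.007 = 79.102 → 79.10 g/mol.

79.10 g/mol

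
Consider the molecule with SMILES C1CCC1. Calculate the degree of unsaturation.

1

Degree of unsaturation = (number of rings) + (number of π bonds).
Ring closures in the SMILES: 1.
π bonds: none → 0 DoU from unsaturation.
Total DoU = 1 + 0 = 1.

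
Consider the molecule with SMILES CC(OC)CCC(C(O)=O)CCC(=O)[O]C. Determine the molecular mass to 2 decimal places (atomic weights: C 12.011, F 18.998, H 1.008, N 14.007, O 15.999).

First, the molecular formula is C11H20O5 (counting implicit H from valence).
  C: 11 × 12.011 = 132.121
  H: 20 × 1.008 = 20.160
  O: 5 × 15.999 = 79.995
Sum: 11×12.011 + 20×1.008 + 5×15.999 = 232.276 → 232.28 g/mol.

232.28 g/mol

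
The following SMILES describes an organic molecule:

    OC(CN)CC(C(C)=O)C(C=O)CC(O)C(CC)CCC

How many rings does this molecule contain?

In SMILES, each pair of matching ring-closure digits denotes one ring-closing bond; the number of such bonds equals the number of independent rings.
Ring-closure bonds here: 0.

0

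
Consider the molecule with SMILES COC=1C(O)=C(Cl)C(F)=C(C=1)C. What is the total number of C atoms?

8

Count every carbon token in the SMILES (each C, including those in ring-closure positions and inside branches).
Carbon count: 8.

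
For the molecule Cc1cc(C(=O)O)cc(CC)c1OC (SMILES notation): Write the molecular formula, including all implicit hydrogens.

Walk through each heavy atom and fill implicit hydrogens from standard valence (C 4, N 3, O 2, S 2, halogen 1); for lowercase aromatic atoms, an aromatic c carries 1 H when it has two neighbours and 0 H with three, and aromatic n carries 0 H:
  atom 1: C, bond orders sum to 1 (valence 4) → 3 H
  atom 2: aromatic c, 3 neighbours → 0 H
  atom 3: aromatic c, 2 neighbours → 1 H
  atom 4: aromatic c, 3 neighbours → 0 H
  atom 5: C, bond orders sum to 4 (valence 4) → 0 H
  atom 6: O, bond orders sum to 2 (valence 2) → 0 H
  atom 7: O, bond orders sum to 1 (valence 2) → 1 H
  atom 8: aromatic c, 2 neighbours → 1 H
  atom 9: aromatic c, 3 neighbours → 0 H
  atom 10: C, bond orders sum to 2 (valence 4) → 2 H
  atom 11: C, bond orders sum to 1 (valence 4) → 3 H
  atom 12: aromatic c, 3 neighbours → 0 H
  atom 13: O, bond orders sum to 2 (valence 2) → 0 H
  atom 14: C, bond orders sum to 1 (valence 4) → 3 H
Totals → C:11, H:14, O:3.

C11H14O3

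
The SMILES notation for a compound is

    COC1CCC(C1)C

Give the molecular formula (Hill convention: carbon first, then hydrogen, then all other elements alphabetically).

Walk through each heavy atom and fill implicit hydrogens from standard valence (C 4, N 3, O 2, S 2, halogen 1):
  atom 1: C, bond orders sum to 1 (valence 4) → 3 H
  atom 2: O, bond orders sum to 2 (valence 2) → 0 H
  atom 3: C, bond orders sum to 3 (valence 4) → 1 H
  atom 4: C, bond orders sum to 2 (valence 4) → 2 H
  atom 5: C, bond orders sum to 2 (valence 4) → 2 H
  atom 6: C, bond orders sum to 3 (valence 4) → 1 H
  atom 7: C, bond orders sum to 2 (valence 4) → 2 H
  atom 8: C, bond orders sum to 1 (valence 4) → 3 H
Totals → C:7, H:14, O:1.
In Hill order: C7H14O.

C7H14O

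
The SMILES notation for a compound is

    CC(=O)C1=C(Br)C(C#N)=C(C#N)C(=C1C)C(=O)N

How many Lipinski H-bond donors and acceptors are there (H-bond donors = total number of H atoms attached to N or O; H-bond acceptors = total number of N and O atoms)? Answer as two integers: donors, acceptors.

2, 5

Donors: find every N or O and count the H atoms it carries.
  atom 3 (O): bond orders sum to 2 → 0 H
  atom 9 (N): bond orders sum to 3 → 0 H
  atom 12 (N): bond orders sum to 3 → 0 H
  atom 17 (O): bond orders sum to 2 → 0 H
  atom 18 (N): bond orders sum to 1 → 2 H
Lipinski HBD = 2.
Acceptors: N atoms = 3, O atoms = 2 → HBA = 5.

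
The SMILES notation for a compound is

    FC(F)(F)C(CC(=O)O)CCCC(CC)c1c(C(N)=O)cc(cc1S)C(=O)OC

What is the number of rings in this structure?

In SMILES, each pair of matching ring-closure digits denotes one ring-closing bond; the number of such bonds equals the number of independent rings.
Ring-closure bonds here: 1.

1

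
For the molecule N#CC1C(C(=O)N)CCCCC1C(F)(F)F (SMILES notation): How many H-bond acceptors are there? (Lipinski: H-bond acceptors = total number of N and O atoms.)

3

N atoms: 2; O atoms: 1.
Lipinski HBA = 2 + 1 = 3.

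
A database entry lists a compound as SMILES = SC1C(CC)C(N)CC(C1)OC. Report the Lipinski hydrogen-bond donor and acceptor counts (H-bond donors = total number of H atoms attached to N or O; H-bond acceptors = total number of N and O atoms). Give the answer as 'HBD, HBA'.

Donors: find every N or O and count the H atoms it carries.
  atom 7 (N): bond orders sum to 1 → 2 H
  atom 11 (O): bond orders sum to 2 → 0 H
Lipinski HBD = 2.
Acceptors: N atoms = 1, O atoms = 1 → HBA = 2.

2, 2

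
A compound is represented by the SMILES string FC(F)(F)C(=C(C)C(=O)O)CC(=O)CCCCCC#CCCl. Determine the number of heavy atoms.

22

Every atom symbol written in the SMILES (organic subset) is one heavy atom; implicit H are not written.
Heavy atoms by element → C:15, Cl:1, F:3, O:3.
Total: 22.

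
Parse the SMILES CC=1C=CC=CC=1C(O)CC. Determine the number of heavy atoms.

Every atom symbol written in the SMILES (organic subset) is one heavy atom; implicit H are not written.
Heavy atoms by element → C:10, O:1.
Total: 11.

11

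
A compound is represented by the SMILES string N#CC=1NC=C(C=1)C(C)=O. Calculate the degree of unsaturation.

6

Molecular formula: C7H6N2O.
DoU = (2C + 2 + N − H − X) / 2, where X is the halogen count and O/S are ignored.
    = (2·7 + 2 + 2 − 6 − 0) / 2 = 12 / 2 = 6.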